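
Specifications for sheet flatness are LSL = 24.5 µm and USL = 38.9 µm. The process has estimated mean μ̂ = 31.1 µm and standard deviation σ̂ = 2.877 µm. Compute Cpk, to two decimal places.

Cpu = (USL − μ̂) / (3σ̂) = (38.9 − 31.1) / (3 × 2.877) = 0.9037; Cpl = (μ̂ − LSL) / (3σ̂) = (31.1 − 24.5) / (3 × 2.877) = 0.7647; Cpk = min(Cpu, Cpl) = 0.7647

0.76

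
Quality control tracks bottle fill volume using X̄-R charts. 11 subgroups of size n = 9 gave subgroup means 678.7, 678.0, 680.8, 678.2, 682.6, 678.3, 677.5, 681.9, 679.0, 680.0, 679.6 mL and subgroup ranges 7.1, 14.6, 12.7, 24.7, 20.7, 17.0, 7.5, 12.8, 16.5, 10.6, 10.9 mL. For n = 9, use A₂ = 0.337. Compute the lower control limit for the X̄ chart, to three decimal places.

X̄̄ = (678.7 + 678.0 + 680.8 + 678.2 + 682.6 + 678.3 + 677.5 + 681.9 + 679.0 + 680.0 + 679.6) / 11 = 7474.6000 / 11 = 679.5091
R̄ = (7.1 + 14.6 + 12.7 + 24.7 + 20.7 + 17.0 + 7.5 + 12.8 + 16.5 + 10.6 + 10.9) / 11 = 155.1000 / 11 = 14.1000
LCL = X̄̄ − A₂·R̄ = 679.5091 − 0.337 × 14.1000 = 674.7574

674.757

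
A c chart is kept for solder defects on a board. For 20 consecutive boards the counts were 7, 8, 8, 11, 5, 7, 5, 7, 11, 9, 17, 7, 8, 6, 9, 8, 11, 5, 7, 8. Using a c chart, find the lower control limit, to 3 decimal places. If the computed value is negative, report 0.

0.000

c̄ = (7 + 8 + 8 + 11 + 5 + 7 + 5 + 7 + 11 + 9 + 17 + 7 + 8 + 6 + 9 + 8 + 11 + 5 + 7 + 8) / 20 = 164 / 20 = 8.2000
LCL = c̄ − 3√c̄ = 8.2000 − 3 × 2.8636 = -0.3907 → 0 (cannot be negative)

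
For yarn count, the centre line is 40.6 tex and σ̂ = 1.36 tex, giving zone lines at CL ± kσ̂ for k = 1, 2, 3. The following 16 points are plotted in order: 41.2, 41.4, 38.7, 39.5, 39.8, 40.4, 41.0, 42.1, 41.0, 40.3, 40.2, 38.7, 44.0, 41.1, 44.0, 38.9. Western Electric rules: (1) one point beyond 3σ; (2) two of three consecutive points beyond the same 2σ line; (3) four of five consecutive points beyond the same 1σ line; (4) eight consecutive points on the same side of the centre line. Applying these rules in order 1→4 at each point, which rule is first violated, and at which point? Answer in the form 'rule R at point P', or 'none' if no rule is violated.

Zone of each point (C = within 1σ̂, B = 1σ̂–2σ̂, A = 2σ̂–3σ̂, * = beyond 3σ̂; sign = side of CL): 1:+C, 2:+C, 3:-B, 4:-C, 5:-C, 6:-C, 7:+C, 8:+B, 9:+C, 10:-C, 11:-C, 12:-B, 13:+A, 14:+C, 15:+A, 16:-B
Rule 2 (two of three consecutive points beyond the same 2σ limit) is satisfied at point 15.

rule 2 at point 15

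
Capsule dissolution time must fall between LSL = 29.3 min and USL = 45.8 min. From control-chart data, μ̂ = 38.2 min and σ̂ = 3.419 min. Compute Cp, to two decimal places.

0.80

Cp = (USL − LSL) / (6σ̂) = (45.8 − 29.3) / (6 × 3.419) = 16.5000 / 20.5140 = 0.8043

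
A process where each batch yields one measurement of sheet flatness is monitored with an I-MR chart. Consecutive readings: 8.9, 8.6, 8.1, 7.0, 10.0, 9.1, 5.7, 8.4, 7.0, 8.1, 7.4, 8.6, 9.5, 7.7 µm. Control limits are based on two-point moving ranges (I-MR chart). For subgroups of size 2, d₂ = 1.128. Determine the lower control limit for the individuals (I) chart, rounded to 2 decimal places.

4.26

X̄ = (8.9 + 8.6 + 8.1 + 7.0 + 10.0 + 9.1 + 5.7 + 8.4 + 7.0 + 8.1 + 7.4 + 8.6 + 9.5 + 7.7) / 14 = 8.1500
Moving ranges: 0.3, 0.5, 1.1, 3.0, 0.9, 3.4, 2.7, 1.4, 1.1, 0.7, 1.2, 0.9, 1.8; M̄R̄ = 19.0000 / 13 = 1.4615
LCL = X̄ − 3·M̄R̄/d₂ = 8.1500 − 3 × 1.4615 / 1.128 = 4.2629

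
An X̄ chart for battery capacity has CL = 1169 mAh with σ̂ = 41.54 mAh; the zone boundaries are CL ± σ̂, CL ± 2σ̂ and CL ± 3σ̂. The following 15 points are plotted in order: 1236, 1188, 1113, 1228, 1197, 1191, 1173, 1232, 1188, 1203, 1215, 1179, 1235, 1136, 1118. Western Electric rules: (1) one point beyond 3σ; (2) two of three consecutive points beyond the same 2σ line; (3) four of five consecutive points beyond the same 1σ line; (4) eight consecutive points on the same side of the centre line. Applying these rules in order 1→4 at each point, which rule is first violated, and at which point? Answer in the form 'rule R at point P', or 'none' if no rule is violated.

rule 4 at point 11

Zone of each point (C = within 1σ̂, B = 1σ̂–2σ̂, A = 2σ̂–3σ̂, * = beyond 3σ̂; sign = side of CL): 1:+B, 2:+C, 3:-B, 4:+B, 5:+C, 6:+C, 7:+C, 8:+B, 9:+C, 10:+C, 11:+B, 12:+C, 13:+B, 14:-C, 15:-B
Rule 4 (eight consecutive points on the same side of the centre line) is satisfied at point 11.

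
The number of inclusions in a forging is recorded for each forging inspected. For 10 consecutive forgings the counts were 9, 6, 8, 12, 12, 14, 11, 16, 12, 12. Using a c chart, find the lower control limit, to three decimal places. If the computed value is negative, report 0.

c̄ = (9 + 6 + 8 + 12 + 12 + 14 + 11 + 16 + 12 + 12) / 10 = 112 / 10 = 11.2000
LCL = c̄ − 3√c̄ = 11.2000 − 3 × 3.3466 = 1.1601

1.160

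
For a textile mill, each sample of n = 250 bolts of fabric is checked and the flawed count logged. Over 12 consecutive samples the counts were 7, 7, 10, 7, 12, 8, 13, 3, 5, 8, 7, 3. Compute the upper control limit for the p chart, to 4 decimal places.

0.0624

p̄ = Σdᵢ / (k·n) = 90 / (12 × 250) = 0.03000
UCL = p̄ + 3·√(p̄(1−p̄)/n) = 0.03000 + 3 × √(0.03000×0.97000/250) = 0.03000 + 3 × 0.01079 = 0.06237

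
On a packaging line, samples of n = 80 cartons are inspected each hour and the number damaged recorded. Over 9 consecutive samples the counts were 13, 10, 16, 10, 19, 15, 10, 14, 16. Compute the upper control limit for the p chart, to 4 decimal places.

p̄ = Σdᵢ / (k·n) = 123 / (9 × 80) = 0.17083
UCL = p̄ + 3·√(p̄(1−p̄)/n) = 0.17083 + 3 × √(0.17083×0.82917/80) = 0.17083 + 3 × 0.04208 = 0.29707

0.2971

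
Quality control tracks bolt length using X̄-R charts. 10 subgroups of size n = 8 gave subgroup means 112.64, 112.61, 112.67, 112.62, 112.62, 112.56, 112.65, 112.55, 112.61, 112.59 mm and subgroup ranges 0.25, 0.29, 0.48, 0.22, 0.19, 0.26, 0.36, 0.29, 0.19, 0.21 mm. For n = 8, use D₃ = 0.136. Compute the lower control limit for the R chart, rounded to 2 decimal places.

0.04

R̄ = (0.25 + 0.29 + 0.48 + 0.22 + 0.19 + 0.26 + 0.36 + 0.29 + 0.19 + 0.21) / 10 = 2.7400 / 10 = 0.2740
LCL_R = D₃·R̄ = 0.136 × 0.2740 = 0.0373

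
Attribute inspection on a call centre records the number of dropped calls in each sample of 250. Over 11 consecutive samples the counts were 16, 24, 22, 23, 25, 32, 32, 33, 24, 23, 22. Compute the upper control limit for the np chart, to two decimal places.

39.34

p̄ = Σdᵢ / (k·n) = 276 / (11 × 250) = 0.10036
UCL = np̄ + 3·√(np̄(1−p̄)) = 25.0909 + 3 × √(25.0909×0.89964) = 25.0909 + 3 × 4.7511 = 39.3441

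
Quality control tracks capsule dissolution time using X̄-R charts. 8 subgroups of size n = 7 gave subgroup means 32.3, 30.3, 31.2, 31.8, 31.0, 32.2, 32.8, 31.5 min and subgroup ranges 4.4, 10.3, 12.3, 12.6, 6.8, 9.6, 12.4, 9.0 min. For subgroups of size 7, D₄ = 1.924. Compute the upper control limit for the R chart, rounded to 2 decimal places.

18.61

R̄ = (4.4 + 10.3 + 12.3 + 12.6 + 6.8 + 9.6 + 12.4 + 9.0) / 8 = 77.4000 / 8 = 9.6750
UCL_R = D₄·R̄ = 1.924 × 9.6750 = 18.6147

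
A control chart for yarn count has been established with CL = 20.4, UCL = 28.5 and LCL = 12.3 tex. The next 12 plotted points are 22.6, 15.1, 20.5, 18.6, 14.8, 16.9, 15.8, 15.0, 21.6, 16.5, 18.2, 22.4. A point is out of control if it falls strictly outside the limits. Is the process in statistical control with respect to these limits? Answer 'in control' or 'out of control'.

in control

All 12 points lie within [12.3, 28.5].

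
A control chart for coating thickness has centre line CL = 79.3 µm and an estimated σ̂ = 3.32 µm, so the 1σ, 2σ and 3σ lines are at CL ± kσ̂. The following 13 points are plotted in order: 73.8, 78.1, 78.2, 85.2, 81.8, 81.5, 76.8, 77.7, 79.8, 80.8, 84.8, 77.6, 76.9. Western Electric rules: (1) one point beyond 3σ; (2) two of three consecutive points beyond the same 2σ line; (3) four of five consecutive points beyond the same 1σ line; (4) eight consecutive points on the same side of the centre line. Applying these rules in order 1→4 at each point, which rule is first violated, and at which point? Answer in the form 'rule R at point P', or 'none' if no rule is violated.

none

Zone of each point (C = within 1σ̂, B = 1σ̂–2σ̂, A = 2σ̂–3σ̂, * = beyond 3σ̂; sign = side of CL): 1:-B, 2:-C, 3:-C, 4:+B, 5:+C, 6:+C, 7:-C, 8:-C, 9:+C, 10:+C, 11:+B, 12:-C, 13:-C
No rule fires across all 13 points.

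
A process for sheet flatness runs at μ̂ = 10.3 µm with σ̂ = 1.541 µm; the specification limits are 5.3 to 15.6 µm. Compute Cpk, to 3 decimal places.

1.082

Cpu = (USL − μ̂) / (3σ̂) = (15.6 − 10.3) / (3 × 1.541) = 1.1464; Cpl = (μ̂ − LSL) / (3σ̂) = (10.3 − 5.3) / (3 × 1.541) = 1.0815; Cpk = min(Cpu, Cpl) = 1.0815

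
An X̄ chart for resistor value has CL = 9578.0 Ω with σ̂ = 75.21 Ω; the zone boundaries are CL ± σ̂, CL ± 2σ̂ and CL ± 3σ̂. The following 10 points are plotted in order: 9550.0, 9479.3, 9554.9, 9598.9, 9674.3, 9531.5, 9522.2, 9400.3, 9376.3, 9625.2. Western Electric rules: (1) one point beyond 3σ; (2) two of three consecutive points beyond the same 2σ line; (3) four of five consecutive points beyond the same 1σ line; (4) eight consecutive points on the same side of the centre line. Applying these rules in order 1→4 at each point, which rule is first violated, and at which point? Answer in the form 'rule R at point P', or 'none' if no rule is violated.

rule 2 at point 9

Zone of each point (C = within 1σ̂, B = 1σ̂–2σ̂, A = 2σ̂–3σ̂, * = beyond 3σ̂; sign = side of CL): 1:-C, 2:-B, 3:-C, 4:+C, 5:+B, 6:-C, 7:-C, 8:-A, 9:-A, 10:+C
Rule 2 (two of three consecutive points beyond the same 2σ limit) is satisfied at point 9.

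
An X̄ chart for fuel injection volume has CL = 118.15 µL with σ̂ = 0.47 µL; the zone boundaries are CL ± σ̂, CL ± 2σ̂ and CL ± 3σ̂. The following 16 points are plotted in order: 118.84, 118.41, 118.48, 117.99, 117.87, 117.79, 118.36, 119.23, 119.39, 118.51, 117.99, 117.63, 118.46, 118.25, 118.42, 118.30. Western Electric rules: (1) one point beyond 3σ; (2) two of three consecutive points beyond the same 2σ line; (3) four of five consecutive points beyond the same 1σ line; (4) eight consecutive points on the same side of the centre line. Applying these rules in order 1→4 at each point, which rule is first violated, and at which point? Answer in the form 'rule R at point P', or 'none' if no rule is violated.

Zone of each point (C = within 1σ̂, B = 1σ̂–2σ̂, A = 2σ̂–3σ̂, * = beyond 3σ̂; sign = side of CL): 1:+B, 2:+C, 3:+C, 4:-C, 5:-C, 6:-C, 7:+C, 8:+A, 9:+A, 10:+C, 11:-C, 12:-B, 13:+C, 14:+C, 15:+C, 16:+C
Rule 2 (two of three consecutive points beyond the same 2σ limit) is satisfied at point 9.

rule 2 at point 9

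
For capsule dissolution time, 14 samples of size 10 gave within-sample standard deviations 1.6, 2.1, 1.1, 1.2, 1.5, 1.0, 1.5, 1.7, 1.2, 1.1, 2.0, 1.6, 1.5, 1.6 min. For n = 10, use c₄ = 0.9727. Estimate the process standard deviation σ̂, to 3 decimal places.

s̄ = (1.6 + 2.1 + 1.1 + 1.2 + 1.5 + 1.0 + 1.5 + 1.7 + 1.2 + 1.1 + 2.0 + 1.6 + 1.5 + 1.6) / 14 = 1.4786
σ̂ = s̄ / c₄ = 1.4786 / 0.9727 = 1.5201

1.520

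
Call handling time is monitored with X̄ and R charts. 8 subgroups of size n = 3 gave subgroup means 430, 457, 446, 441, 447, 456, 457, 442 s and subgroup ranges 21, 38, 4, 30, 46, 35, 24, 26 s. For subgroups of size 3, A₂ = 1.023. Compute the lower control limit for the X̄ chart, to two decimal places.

X̄̄ = (430 + 457 + 446 + 441 + 447 + 456 + 457 + 442) / 8 = 3576.0000 / 8 = 447.0000
R̄ = (21 + 38 + 4 + 30 + 46 + 35 + 24 + 26) / 8 = 224.0000 / 8 = 28.0000
LCL = X̄̄ − A₂·R̄ = 447.0000 − 1.023 × 28.0000 = 418.3560

418.36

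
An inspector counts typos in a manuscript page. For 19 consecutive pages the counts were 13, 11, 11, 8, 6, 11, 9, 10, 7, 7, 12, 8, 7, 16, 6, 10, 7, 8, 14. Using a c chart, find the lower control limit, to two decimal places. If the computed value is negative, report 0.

c̄ = (13 + 11 + 11 + 8 + 6 + 11 + 9 + 10 + 7 + 7 + 12 + 8 + 7 + 16 + 6 + 10 + 7 + 8 + 14) / 19 = 181 / 19 = 9.5263
LCL = c̄ − 3√c̄ = 9.5263 − 3 × 3.0865 = 0.2669

0.27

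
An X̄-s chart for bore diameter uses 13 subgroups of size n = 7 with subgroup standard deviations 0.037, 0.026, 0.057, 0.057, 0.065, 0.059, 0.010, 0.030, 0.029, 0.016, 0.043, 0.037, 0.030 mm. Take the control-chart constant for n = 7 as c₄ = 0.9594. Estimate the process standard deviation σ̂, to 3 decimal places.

s̄ = (0.037 + 0.026 + 0.057 + 0.057 + 0.065 + 0.059 + 0.010 + 0.030 + 0.029 + 0.016 + 0.043 + 0.037 + 0.030) / 13 = 0.0382
σ̂ = s̄ / c₄ = 0.0382 / 0.9594 = 0.0398

0.040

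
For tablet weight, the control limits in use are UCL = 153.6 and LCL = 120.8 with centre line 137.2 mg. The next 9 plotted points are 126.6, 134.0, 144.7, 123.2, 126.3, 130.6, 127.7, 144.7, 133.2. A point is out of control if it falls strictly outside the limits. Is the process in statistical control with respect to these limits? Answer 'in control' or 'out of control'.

in control

All 9 points lie within [120.8, 153.6].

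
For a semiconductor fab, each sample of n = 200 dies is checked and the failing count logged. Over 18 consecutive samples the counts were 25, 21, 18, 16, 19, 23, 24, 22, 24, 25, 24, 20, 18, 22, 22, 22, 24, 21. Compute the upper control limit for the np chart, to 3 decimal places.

p̄ = Σdᵢ / (k·n) = 390 / (18 × 200) = 0.10833
UCL = np̄ + 3·√(np̄(1−p̄)) = 21.6667 + 3 × √(21.6667×0.89167) = 21.6667 + 3 × 4.3954 = 34.8528

34.853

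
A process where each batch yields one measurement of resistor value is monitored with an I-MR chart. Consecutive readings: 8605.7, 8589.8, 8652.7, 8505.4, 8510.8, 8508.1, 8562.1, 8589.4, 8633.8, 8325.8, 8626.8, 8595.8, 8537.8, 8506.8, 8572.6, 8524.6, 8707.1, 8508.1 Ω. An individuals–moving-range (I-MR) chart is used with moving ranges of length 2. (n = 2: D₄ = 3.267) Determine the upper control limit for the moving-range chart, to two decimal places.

Moving ranges: 15.9, 62.9, 147.3, 5.4, 2.7, 54.0, 27.3, 44.4, 308.0, 301.0, 31.0, 58.0, 31.0, 65.8, 48.0, 182.5, 199.0; M̄R̄ = 1584.2000 / 17 = 93.1882
UCL_MR = D₄·M̄R̄ = 3.267 × 93.1882 = 304.4460

304.45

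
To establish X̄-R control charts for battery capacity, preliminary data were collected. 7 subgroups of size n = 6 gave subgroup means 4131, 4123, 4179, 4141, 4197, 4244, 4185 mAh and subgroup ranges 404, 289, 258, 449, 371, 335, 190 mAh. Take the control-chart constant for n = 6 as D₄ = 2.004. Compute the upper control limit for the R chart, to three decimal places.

R̄ = (404 + 289 + 258 + 449 + 371 + 335 + 190) / 7 = 2296.0000 / 7 = 328.0000
UCL_R = D₄·R̄ = 2.004 × 328.0000 = 657.3120

657.312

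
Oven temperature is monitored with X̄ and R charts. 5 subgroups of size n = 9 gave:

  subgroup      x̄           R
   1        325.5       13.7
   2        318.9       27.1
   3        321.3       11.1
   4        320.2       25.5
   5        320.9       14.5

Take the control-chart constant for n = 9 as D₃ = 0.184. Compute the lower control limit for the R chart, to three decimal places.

3.382

R̄ = (13.7 + 27.1 + 11.1 + 25.5 + 14.5) / 5 = 91.9000 / 5 = 18.3800
LCL_R = D₃·R̄ = 0.184 × 18.3800 = 3.3819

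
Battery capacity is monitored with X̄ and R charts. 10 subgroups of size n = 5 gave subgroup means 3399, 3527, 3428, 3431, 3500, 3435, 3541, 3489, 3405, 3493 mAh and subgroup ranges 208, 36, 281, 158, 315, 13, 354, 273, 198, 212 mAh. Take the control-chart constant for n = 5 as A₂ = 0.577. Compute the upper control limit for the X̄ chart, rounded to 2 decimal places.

3582.97

X̄̄ = (3399 + 3527 + 3428 + 3431 + 3500 + 3435 + 3541 + 3489 + 3405 + 3493) / 10 = 34648.0000 / 10 = 3464.8000
R̄ = (208 + 36 + 281 + 158 + 315 + 13 + 354 + 273 + 198 + 212) / 10 = 2048.0000 / 10 = 204.8000
UCL = X̄̄ + A₂·R̄ = 3464.8000 + 0.577 × 204.8000 = 3582.9696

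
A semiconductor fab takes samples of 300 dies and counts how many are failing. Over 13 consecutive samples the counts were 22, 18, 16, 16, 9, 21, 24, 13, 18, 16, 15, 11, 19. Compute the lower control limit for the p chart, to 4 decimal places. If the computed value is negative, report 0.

0.0161

p̄ = Σdᵢ / (k·n) = 218 / (13 × 300) = 0.05590
LCL = p̄ − 3·√(p̄(1−p̄)/n) = 0.05590 − 3 × 0.01326 = 0.01611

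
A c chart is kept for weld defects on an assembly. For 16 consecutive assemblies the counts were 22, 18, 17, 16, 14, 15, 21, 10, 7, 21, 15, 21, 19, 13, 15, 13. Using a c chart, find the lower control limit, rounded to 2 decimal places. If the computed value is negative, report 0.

4.04

c̄ = (22 + 18 + 17 + 16 + 14 + 15 + 21 + 10 + 7 + 21 + 15 + 21 + 19 + 13 + 15 + 13) / 16 = 257 / 16 = 16.0625
LCL = c̄ − 3√c̄ = 16.0625 − 3 × 4.0078 = 4.0391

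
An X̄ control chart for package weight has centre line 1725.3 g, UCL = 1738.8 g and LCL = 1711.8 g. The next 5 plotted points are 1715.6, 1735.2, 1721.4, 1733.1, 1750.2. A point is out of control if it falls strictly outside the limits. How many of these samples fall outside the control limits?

Compare each point to [1711.8, 1738.8]: sample 5 = 1750.2 > UCL.

1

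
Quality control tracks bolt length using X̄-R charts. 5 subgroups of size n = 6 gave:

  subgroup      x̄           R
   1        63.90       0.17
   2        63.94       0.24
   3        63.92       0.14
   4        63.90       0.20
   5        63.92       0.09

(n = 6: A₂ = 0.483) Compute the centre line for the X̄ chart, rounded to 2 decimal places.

X̄̄ = (63.90 + 63.94 + 63.92 + 63.90 + 63.92) / 5 = 319.5800 / 5 = 63.9160
CL = X̄̄ = 63.9160

63.92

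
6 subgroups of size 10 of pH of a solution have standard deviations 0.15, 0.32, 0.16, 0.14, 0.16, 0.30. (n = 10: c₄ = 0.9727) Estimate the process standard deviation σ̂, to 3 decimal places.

0.211

s̄ = (0.15 + 0.32 + 0.16 + 0.14 + 0.16 + 0.30) / 6 = 0.2050
σ̂ = s̄ / c₄ = 0.2050 / 0.9727 = 0.2108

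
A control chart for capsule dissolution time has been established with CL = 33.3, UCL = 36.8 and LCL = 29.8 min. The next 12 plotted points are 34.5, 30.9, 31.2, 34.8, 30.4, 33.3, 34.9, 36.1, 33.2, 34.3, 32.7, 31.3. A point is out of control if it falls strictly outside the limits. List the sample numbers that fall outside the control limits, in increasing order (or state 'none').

All 12 points lie within [29.8, 36.8].

none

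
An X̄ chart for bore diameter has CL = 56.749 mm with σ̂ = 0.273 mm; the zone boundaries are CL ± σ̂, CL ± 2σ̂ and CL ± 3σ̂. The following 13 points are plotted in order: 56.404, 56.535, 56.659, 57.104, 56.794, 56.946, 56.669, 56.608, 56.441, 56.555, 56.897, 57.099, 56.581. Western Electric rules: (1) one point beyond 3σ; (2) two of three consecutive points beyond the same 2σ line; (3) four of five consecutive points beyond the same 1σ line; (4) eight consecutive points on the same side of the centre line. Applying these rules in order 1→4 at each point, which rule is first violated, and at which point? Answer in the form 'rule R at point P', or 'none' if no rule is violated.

none

Zone of each point (C = within 1σ̂, B = 1σ̂–2σ̂, A = 2σ̂–3σ̂, * = beyond 3σ̂; sign = side of CL): 1:-B, 2:-C, 3:-C, 4:+B, 5:+C, 6:+C, 7:-C, 8:-C, 9:-B, 10:-C, 11:+C, 12:+B, 13:-C
No rule fires across all 13 points.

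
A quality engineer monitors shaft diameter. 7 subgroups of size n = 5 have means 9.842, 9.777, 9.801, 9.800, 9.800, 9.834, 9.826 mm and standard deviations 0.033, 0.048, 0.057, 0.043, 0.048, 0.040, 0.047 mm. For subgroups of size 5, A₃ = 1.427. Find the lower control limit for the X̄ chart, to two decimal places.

9.75

X̄̄ = (9.842 + 9.777 + 9.801 + 9.800 + 9.800 + 9.834 + 9.826) / 7 = 9.8114
s̄ = (0.033 + 0.048 + 0.057 + 0.043 + 0.048 + 0.040 + 0.047) / 7 = 0.0451
LCL = X̄̄ − A₃·s̄ = 9.8114 − 1.427 × 0.0451 = 9.7470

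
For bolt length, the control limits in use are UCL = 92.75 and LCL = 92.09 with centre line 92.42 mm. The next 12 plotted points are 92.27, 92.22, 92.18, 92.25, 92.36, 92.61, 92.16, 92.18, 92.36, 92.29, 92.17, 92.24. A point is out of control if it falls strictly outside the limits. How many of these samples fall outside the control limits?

All 12 points lie within [92.09, 92.75].

0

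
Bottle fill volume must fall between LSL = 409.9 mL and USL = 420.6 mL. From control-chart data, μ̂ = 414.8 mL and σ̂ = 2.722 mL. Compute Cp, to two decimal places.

Cp = (USL − LSL) / (6σ̂) = (420.6 − 409.9) / (6 × 2.722) = 10.7000 / 16.3320 = 0.6552

0.66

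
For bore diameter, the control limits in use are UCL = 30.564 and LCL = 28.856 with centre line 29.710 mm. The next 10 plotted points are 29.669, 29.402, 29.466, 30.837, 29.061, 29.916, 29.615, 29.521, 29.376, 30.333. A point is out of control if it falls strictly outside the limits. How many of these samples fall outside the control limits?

Compare each point to [28.856, 30.564]: sample 4 = 30.837 > UCL.

1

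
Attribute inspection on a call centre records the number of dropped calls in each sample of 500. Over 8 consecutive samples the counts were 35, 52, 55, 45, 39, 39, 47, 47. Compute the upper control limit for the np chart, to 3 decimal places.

64.049

p̄ = Σdᵢ / (k·n) = 359 / (8 × 500) = 0.08975
UCL = np̄ + 3·√(np̄(1−p̄)) = 44.8750 + 3 × √(44.8750×0.91025) = 44.8750 + 3 × 6.3912 = 64.0486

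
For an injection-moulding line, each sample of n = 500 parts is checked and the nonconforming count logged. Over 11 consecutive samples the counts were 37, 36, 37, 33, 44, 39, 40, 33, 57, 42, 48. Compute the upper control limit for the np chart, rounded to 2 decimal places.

58.86

p̄ = Σdᵢ / (k·n) = 446 / (11 × 500) = 0.08109
UCL = np̄ + 3·√(np̄(1−p̄)) = 40.5455 + 3 × √(40.5455×0.91891) = 40.5455 + 3 × 6.1039 = 58.8572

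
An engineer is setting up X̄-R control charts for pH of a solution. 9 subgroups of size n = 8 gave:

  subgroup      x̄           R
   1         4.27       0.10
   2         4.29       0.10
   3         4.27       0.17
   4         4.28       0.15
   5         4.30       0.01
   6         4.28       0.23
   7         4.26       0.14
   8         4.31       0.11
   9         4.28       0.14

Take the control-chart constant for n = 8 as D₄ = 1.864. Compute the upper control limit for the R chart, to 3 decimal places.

R̄ = (0.10 + 0.10 + 0.17 + 0.15 + 0.01 + 0.23 + 0.14 + 0.11 + 0.14) / 9 = 1.1500 / 9 = 0.1278
UCL_R = D₄·R̄ = 1.864 × 0.1278 = 0.2382

0.238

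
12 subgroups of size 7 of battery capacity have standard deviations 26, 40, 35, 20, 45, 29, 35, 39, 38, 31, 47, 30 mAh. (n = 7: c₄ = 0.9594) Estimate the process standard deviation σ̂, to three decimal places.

s̄ = (26 + 40 + 35 + 20 + 45 + 29 + 35 + 39 + 38 + 31 + 47 + 30) / 12 = 34.5833
σ̂ = s̄ / c₄ = 34.5833 / 0.9594 = 36.0468

36.047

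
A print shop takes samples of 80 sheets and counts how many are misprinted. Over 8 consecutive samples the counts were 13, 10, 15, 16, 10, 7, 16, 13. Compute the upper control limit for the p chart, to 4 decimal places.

0.2780

p̄ = Σdᵢ / (k·n) = 100 / (8 × 80) = 0.15625
UCL = p̄ + 3·√(p̄(1−p̄)/n) = 0.15625 + 3 × √(0.15625×0.84375/80) = 0.15625 + 3 × 0.04059 = 0.27803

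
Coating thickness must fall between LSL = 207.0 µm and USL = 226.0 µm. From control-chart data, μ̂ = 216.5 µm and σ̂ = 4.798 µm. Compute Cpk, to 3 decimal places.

Cpu = (USL − μ̂) / (3σ̂) = (226.0 − 216.5) / (3 × 4.798) = 0.6600; Cpl = (μ̂ − LSL) / (3σ̂) = (216.5 − 207.0) / (3 × 4.798) = 0.6600; Cpk = min(Cpu, Cpl) = 0.6600

0.660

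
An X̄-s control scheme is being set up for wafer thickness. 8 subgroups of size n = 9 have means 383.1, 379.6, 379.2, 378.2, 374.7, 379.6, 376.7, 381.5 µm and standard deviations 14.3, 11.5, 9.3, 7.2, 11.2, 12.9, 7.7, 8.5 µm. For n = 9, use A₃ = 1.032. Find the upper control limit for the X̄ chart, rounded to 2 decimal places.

X̄̄ = (383.1 + 379.6 + 379.2 + 378.2 + 374.7 + 379.6 + 376.7 + 381.5) / 8 = 379.0750
s̄ = (14.3 + 11.5 + 9.3 + 7.2 + 11.2 + 12.9 + 7.7 + 8.5) / 8 = 10.3250
UCL = X̄̄ + A₃·s̄ = 379.0750 + 1.032 × 10.3250 = 389.7304

389.73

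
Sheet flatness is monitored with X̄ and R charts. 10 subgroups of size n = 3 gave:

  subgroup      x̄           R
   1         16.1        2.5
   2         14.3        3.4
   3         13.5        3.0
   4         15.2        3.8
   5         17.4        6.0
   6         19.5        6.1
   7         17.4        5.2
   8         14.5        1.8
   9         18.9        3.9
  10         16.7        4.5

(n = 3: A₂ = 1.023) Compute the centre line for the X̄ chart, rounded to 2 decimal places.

16.35

X̄̄ = (16.1 + 14.3 + 13.5 + 15.2 + 17.4 + 19.5 + 17.4 + 14.5 + 18.9 + 16.7) / 10 = 163.5000 / 10 = 16.3500
CL = X̄̄ = 16.3500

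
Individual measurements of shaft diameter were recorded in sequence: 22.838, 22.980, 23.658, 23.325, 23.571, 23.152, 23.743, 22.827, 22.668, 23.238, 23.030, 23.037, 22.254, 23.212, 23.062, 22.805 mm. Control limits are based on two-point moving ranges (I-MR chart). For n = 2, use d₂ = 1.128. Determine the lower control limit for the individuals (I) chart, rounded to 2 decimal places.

21.95

X̄ = (22.838 + 22.980 + 23.658 + 23.325 + 23.571 + 23.152 + 23.743 + 22.827 + 22.668 + 23.238 + 23.030 + 23.037 + 22.254 + 23.212 + 23.062 + 22.805) / 16 = 23.0875
Moving ranges: 0.142, 0.678, 0.333, 0.246, 0.419, 0.591, 0.916, 0.159, 0.570, 0.208, 0.007, 0.783, 0.958, 0.150, 0.257; M̄R̄ = 6.4170 / 15 = 0.4278
LCL = X̄ − 3·M̄R̄/d₂ = 23.0875 − 3 × 0.4278 / 1.128 = 21.9497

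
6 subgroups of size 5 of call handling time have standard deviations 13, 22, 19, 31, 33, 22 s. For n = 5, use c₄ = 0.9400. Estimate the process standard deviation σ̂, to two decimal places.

24.82

s̄ = (13 + 22 + 19 + 31 + 33 + 22) / 6 = 23.3333
σ̂ = s̄ / c₄ = 23.3333 / 0.9400 = 24.8227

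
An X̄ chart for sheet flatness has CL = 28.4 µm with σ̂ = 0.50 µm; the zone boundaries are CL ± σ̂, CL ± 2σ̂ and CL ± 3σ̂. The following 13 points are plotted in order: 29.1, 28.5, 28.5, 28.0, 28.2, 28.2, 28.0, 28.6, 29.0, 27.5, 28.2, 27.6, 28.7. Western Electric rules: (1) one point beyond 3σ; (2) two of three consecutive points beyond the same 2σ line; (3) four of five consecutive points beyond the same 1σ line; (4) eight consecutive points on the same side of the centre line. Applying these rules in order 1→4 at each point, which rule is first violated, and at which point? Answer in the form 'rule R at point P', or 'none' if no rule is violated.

Zone of each point (C = within 1σ̂, B = 1σ̂–2σ̂, A = 2σ̂–3σ̂, * = beyond 3σ̂; sign = side of CL): 1:+B, 2:+C, 3:+C, 4:-C, 5:-C, 6:-C, 7:-C, 8:+C, 9:+B, 10:-B, 11:-C, 12:-B, 13:+C
No rule fires across all 13 points.

none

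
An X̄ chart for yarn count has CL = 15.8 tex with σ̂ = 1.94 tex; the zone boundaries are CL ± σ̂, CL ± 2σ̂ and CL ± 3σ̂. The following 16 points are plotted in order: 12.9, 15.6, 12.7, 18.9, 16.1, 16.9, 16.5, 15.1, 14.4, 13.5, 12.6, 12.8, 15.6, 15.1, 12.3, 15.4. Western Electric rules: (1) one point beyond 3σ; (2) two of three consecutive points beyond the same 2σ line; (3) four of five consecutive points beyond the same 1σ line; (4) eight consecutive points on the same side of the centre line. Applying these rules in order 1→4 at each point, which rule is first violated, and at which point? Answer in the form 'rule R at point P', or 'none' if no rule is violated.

rule 4 at point 15

Zone of each point (C = within 1σ̂, B = 1σ̂–2σ̂, A = 2σ̂–3σ̂, * = beyond 3σ̂; sign = side of CL): 1:-B, 2:-C, 3:-B, 4:+B, 5:+C, 6:+C, 7:+C, 8:-C, 9:-C, 10:-B, 11:-B, 12:-B, 13:-C, 14:-C, 15:-B, 16:-C
Rule 4 (eight consecutive points on the same side of the centre line) is satisfied at point 15.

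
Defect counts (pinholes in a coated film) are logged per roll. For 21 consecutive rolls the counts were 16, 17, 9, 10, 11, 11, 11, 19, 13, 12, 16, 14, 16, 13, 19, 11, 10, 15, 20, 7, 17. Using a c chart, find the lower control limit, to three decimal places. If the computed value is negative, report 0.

c̄ = (16 + 17 + 9 + 10 + 11 + 11 + 11 + 19 + 13 + 12 + 16 + 14 + 16 + 13 + 19 + 11 + 10 + 15 + 20 + 7 + 17) / 21 = 287 / 21 = 13.6667
LCL = c̄ − 3√c̄ = 13.6667 − 3 × 3.6968 = 2.5761

2.576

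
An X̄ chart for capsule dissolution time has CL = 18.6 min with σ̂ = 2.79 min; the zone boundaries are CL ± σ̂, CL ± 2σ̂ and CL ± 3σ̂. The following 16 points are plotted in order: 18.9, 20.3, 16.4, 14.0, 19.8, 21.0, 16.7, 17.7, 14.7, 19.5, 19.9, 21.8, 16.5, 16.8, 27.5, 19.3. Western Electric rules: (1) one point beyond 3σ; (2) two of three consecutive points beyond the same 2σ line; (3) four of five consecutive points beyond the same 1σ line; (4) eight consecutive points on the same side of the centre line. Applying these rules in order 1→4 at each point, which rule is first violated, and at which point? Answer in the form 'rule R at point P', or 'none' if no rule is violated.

Zone of each point (C = within 1σ̂, B = 1σ̂–2σ̂, A = 2σ̂–3σ̂, * = beyond 3σ̂; sign = side of CL): 1:+C, 2:+C, 3:-C, 4:-B, 5:+C, 6:+C, 7:-C, 8:-C, 9:-B, 10:+C, 11:+C, 12:+B, 13:-C, 14:-C, 15:+*, 16:+C
Rule 1 (one point beyond the 3σ limits) is satisfied at point 15.

rule 1 at point 15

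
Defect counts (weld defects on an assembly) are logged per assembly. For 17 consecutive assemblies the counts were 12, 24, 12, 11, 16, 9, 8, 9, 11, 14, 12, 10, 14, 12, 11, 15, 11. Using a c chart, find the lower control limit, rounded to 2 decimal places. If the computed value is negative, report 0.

1.84

c̄ = (12 + 24 + 12 + 11 + 16 + 9 + 8 + 9 + 11 + 14 + 12 + 10 + 14 + 12 + 11 + 15 + 11) / 17 = 211 / 17 = 12.4118
LCL = c̄ − 3√c̄ = 12.4118 − 3 × 3.5230 = 1.8427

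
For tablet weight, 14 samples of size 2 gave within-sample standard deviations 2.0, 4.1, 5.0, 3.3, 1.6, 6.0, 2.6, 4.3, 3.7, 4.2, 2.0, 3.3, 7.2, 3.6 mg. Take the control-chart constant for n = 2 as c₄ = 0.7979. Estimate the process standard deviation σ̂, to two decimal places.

s̄ = (2.0 + 4.1 + 5.0 + 3.3 + 1.6 + 6.0 + 2.6 + 4.3 + 3.7 + 4.2 + 2.0 + 3.3 + 7.2 + 3.6) / 14 = 3.7786
σ̂ = s̄ / c₄ = 3.7786 / 0.7979 = 4.7356

4.74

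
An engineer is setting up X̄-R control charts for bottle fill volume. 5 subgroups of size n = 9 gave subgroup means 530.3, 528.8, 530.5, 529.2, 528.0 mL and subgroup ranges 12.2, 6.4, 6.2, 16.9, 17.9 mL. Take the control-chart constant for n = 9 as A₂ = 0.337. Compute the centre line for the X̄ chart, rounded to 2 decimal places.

529.36

X̄̄ = (530.3 + 528.8 + 530.5 + 529.2 + 528.0) / 5 = 2646.8000 / 5 = 529.3600
CL = X̄̄ = 529.3600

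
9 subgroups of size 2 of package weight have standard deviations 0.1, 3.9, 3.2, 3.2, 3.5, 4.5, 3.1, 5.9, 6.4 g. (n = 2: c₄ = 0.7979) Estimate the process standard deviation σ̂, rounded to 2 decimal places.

4.71

s̄ = (0.1 + 3.9 + 3.2 + 3.2 + 3.5 + 4.5 + 3.1 + 5.9 + 6.4) / 9 = 3.7556
σ̂ = s̄ / c₄ = 3.7556 / 0.7979 = 4.7068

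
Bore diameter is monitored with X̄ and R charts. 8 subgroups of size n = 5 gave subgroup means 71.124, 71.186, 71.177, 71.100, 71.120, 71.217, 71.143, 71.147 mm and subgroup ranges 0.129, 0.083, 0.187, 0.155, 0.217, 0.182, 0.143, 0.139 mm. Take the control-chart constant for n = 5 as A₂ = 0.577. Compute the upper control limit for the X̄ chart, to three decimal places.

X̄̄ = (71.124 + 71.186 + 71.177 + 71.100 + 71.120 + 71.217 + 71.143 + 71.147) / 8 = 569.2140 / 8 = 71.1518
R̄ = (0.129 + 0.083 + 0.187 + 0.155 + 0.217 + 0.182 + 0.143 + 0.139) / 8 = 1.2350 / 8 = 0.1544
UCL = X̄̄ + A₂·R̄ = 71.1518 + 0.577 × 0.1544 = 71.2408

71.241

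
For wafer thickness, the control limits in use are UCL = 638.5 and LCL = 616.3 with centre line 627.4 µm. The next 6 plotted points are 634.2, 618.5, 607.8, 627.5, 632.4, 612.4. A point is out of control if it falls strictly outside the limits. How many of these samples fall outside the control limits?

2

Compare each point to [616.3, 638.5]: sample 3 = 607.8 < LCL; sample 6 = 612.4 < LCL.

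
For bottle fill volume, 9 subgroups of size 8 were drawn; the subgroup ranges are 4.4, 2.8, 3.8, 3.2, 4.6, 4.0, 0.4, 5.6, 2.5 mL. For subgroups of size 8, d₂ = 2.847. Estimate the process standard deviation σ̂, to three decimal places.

R̄ = (4.4 + 2.8 + 3.8 + 3.2 + 4.6 + 4.0 + 0.4 + 5.6 + 2.5) / 9 = 3.4778
σ̂ = R̄ / d₂ = 3.4778 / 2.847 = 1.2216

1.222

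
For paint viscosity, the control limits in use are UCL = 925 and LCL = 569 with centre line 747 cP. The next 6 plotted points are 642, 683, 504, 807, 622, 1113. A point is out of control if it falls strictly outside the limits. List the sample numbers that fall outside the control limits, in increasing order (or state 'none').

Compare each point to [569, 925]: sample 3 = 504 < LCL; sample 6 = 1113 > UCL.

3, 6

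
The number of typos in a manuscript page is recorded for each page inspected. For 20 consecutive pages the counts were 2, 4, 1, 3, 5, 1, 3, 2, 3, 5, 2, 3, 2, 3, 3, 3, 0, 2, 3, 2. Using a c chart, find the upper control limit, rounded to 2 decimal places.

c̄ = (2 + 4 + 1 + 3 + 5 + 1 + 3 + 2 + 3 + 5 + 2 + 3 + 2 + 3 + 3 + 3 + 0 + 2 + 3 + 2) / 20 = 52 / 20 = 2.6000
UCL = c̄ + 3√c̄ = 2.6000 + 3 × √2.6000 = 2.6000 + 3 × 1.6125 = 7.4374

7.44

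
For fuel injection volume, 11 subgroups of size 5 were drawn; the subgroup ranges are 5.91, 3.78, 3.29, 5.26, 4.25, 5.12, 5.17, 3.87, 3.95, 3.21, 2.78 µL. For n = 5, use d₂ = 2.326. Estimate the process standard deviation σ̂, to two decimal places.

1.82

R̄ = (5.91 + 3.78 + 3.29 + 5.26 + 4.25 + 5.12 + 5.17 + 3.87 + 3.95 + 3.21 + 2.78) / 11 = 4.2355
σ̂ = R̄ / d₂ = 4.2355 / 2.326 = 1.8209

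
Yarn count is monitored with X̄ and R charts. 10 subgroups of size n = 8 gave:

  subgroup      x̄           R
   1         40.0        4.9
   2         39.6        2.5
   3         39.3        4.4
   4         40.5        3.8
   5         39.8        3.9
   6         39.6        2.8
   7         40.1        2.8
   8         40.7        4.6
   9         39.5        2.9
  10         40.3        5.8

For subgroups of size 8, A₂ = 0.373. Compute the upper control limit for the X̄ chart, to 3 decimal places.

41.372

X̄̄ = (40.0 + 39.6 + 39.3 + 40.5 + 39.8 + 39.6 + 40.1 + 40.7 + 39.5 + 40.3) / 10 = 399.4000 / 10 = 39.9400
R̄ = (4.9 + 2.5 + 4.4 + 3.8 + 3.9 + 2.8 + 2.8 + 4.6 + 2.9 + 5.8) / 10 = 38.4000 / 10 = 3.8400
UCL = X̄̄ + A₂·R̄ = 39.9400 + 0.373 × 3.8400 = 41.3723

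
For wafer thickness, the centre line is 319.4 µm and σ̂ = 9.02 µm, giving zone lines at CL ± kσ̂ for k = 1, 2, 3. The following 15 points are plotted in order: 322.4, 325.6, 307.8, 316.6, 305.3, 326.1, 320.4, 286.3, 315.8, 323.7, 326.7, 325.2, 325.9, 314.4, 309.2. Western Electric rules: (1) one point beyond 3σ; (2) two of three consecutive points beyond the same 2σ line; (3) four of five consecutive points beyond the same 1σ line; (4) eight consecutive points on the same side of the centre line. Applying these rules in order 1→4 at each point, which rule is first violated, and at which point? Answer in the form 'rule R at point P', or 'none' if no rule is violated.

Zone of each point (C = within 1σ̂, B = 1σ̂–2σ̂, A = 2σ̂–3σ̂, * = beyond 3σ̂; sign = side of CL): 1:+C, 2:+C, 3:-B, 4:-C, 5:-B, 6:+C, 7:+C, 8:-*, 9:-C, 10:+C, 11:+C, 12:+C, 13:+C, 14:-C, 15:-B
Rule 1 (one point beyond the 3σ limits) is satisfied at point 8.

rule 1 at point 8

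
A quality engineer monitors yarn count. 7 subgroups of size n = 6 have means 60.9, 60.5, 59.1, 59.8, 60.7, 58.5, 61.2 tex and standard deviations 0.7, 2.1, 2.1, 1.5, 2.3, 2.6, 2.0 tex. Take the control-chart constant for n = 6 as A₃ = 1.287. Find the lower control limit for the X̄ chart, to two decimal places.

57.65

X̄̄ = (60.9 + 60.5 + 59.1 + 59.8 + 60.7 + 58.5 + 61.2) / 7 = 60.1000
s̄ = (0.7 + 2.1 + 2.1 + 1.5 + 2.3 + 2.6 + 2.0) / 7 = 1.9000
LCL = X̄̄ − A₃·s̄ = 60.1000 − 1.287 × 1.9000 = 57.6547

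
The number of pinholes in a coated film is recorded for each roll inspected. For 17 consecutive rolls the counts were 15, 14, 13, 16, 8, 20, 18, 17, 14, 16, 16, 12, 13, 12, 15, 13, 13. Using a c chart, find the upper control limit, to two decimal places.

c̄ = (15 + 14 + 13 + 16 + 8 + 20 + 18 + 17 + 14 + 16 + 16 + 12 + 13 + 12 + 15 + 13 + 13) / 17 = 245 / 17 = 14.4118
UCL = c̄ + 3√c̄ = 14.4118 + 3 × √14.4118 = 14.4118 + 3 × 3.7963 = 25.8006

25.80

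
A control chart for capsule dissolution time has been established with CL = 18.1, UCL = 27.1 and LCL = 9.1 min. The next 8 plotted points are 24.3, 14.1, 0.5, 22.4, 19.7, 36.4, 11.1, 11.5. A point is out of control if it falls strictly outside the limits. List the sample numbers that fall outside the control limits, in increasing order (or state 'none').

3, 6

Compare each point to [9.1, 27.1]: sample 3 = 0.5 < LCL; sample 6 = 36.4 > UCL.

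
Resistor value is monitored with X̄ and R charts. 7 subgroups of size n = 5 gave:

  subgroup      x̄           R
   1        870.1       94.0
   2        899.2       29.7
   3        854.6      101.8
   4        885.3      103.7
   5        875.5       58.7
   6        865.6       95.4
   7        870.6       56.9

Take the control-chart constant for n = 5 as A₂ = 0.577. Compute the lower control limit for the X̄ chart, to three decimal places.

X̄̄ = (870.1 + 899.2 + 854.6 + 885.3 + 875.5 + 865.6 + 870.6) / 7 = 6120.9000 / 7 = 874.4143
R̄ = (94.0 + 29.7 + 101.8 + 103.7 + 58.7 + 95.4 + 56.9) / 7 = 540.2000 / 7 = 77.1714
LCL = X̄̄ − A₂·R̄ = 874.4143 − 0.577 × 77.1714 = 829.8864

829.886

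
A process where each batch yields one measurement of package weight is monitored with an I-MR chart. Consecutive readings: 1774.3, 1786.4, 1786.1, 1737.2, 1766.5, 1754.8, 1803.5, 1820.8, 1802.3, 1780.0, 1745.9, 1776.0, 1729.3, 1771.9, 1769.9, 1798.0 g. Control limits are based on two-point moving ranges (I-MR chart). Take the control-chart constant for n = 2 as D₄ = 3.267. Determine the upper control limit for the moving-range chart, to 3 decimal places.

85.530

Moving ranges: 12.1, 0.3, 48.9, 29.3, 11.7, 48.7, 17.3, 18.5, 22.3, 34.1, 30.1, 46.7, 42.6, 2.0, 28.1; M̄R̄ = 392.7000 / 15 = 26.1800
UCL_MR = D₄·M̄R̄ = 3.267 × 26.1800 = 85.5301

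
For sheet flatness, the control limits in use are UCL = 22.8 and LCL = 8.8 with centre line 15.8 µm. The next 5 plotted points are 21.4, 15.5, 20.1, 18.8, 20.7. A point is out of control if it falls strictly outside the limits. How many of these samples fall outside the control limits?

0

All 5 points lie within [8.8, 22.8].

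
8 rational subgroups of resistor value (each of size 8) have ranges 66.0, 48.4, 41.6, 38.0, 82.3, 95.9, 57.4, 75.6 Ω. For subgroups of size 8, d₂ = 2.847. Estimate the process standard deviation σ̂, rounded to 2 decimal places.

22.18

R̄ = (66.0 + 48.4 + 41.6 + 38.0 + 82.3 + 95.9 + 57.4 + 75.6) / 8 = 63.1500
σ̂ = R̄ / d₂ = 63.1500 / 2.847 = 22.1812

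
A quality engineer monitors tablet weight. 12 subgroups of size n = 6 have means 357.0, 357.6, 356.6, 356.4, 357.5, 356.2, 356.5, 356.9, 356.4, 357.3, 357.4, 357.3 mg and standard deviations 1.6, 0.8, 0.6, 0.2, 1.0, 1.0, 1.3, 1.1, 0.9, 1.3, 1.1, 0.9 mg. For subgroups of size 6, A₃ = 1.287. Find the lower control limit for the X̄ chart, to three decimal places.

355.659

X̄̄ = (357.0 + 357.6 + 356.6 + 356.4 + 357.5 + 356.2 + 356.5 + 356.9 + 356.4 + 357.3 + 357.4 + 357.3) / 12 = 356.9250
s̄ = (1.6 + 0.8 + 0.6 + 0.2 + 1.0 + 1.0 + 1.3 + 1.1 + 0.9 + 1.3 + 1.1 + 0.9) / 12 = 0.9833
LCL = X̄̄ − A₃·s̄ = 356.9250 − 1.287 × 0.9833 = 355.6594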